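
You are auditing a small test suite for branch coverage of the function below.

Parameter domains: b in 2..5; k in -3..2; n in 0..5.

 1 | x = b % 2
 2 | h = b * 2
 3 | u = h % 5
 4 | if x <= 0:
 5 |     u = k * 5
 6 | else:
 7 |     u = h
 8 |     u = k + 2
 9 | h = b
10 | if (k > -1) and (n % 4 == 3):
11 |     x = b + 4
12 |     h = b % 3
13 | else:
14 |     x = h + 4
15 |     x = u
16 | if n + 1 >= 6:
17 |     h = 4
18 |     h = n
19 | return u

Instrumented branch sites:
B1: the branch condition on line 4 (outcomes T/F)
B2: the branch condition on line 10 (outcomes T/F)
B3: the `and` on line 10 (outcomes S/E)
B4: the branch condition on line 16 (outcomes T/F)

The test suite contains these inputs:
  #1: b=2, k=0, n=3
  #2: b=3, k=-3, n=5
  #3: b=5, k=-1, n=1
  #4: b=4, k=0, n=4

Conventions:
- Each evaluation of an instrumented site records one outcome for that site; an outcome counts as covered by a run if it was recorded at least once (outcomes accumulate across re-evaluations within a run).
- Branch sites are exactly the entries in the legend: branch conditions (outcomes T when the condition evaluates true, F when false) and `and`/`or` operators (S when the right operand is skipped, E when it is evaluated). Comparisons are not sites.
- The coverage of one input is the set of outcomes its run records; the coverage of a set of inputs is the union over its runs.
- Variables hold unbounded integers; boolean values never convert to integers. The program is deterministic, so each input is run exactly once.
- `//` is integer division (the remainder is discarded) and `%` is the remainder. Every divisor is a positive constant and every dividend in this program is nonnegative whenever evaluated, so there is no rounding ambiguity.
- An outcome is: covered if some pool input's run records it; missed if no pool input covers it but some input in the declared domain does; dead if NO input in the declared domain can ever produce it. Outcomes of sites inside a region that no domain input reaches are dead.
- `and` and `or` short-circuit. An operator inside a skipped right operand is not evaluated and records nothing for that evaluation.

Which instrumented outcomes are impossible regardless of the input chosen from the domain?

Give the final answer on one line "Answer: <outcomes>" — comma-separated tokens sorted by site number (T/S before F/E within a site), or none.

running all 144 domain inputs and tallying outcomes:
  reachable outcomes have witnesses, e.g. B1=T (e.g. b=2, k=-3, n=0), B1=F (e.g. b=3, k=-3, n=0), B2=T (e.g. b=2, k=0, n=3), B2=F (e.g. b=2, k=-3, n=0)

Answer: none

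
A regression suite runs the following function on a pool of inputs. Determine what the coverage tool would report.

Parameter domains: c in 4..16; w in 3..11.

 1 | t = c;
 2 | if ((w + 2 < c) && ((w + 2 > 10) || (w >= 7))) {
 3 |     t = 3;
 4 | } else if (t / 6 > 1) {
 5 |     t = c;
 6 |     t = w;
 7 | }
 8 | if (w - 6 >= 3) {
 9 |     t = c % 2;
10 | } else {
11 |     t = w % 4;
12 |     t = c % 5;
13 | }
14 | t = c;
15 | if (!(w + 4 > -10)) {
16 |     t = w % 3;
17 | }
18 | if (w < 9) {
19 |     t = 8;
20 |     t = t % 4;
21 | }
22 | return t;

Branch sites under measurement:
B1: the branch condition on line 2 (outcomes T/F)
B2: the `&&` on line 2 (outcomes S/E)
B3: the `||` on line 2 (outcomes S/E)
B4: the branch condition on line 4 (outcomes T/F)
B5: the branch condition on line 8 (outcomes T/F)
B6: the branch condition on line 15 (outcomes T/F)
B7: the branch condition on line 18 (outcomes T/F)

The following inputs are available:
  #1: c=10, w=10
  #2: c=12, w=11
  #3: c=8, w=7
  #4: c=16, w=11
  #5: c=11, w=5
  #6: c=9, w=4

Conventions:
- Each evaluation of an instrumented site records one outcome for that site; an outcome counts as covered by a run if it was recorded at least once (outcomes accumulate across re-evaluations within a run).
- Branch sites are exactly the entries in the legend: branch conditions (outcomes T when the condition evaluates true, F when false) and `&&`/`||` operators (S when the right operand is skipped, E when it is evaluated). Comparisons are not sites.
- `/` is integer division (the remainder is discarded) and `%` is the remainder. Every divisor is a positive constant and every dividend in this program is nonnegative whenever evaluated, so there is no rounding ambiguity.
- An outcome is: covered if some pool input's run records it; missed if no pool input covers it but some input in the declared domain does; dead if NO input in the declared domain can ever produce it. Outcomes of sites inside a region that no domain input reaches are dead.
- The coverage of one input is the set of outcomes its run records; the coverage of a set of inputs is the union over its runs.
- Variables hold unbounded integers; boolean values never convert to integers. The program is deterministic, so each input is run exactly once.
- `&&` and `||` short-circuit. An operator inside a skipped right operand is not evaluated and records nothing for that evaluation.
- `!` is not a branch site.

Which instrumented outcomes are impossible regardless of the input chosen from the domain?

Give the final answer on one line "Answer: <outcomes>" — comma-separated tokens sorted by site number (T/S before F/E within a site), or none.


running all 117 domain inputs and tallying outcomes:
  B6=T: never recorded by any domain input -> dead
  reachable outcomes have witnesses, e.g. B1=T (e.g. c=10, w=7), B1=F (e.g. c=4, w=3), B2=S (e.g. c=4, w=3), B2=E (e.g. c=6, w=3)
Answer: B6=T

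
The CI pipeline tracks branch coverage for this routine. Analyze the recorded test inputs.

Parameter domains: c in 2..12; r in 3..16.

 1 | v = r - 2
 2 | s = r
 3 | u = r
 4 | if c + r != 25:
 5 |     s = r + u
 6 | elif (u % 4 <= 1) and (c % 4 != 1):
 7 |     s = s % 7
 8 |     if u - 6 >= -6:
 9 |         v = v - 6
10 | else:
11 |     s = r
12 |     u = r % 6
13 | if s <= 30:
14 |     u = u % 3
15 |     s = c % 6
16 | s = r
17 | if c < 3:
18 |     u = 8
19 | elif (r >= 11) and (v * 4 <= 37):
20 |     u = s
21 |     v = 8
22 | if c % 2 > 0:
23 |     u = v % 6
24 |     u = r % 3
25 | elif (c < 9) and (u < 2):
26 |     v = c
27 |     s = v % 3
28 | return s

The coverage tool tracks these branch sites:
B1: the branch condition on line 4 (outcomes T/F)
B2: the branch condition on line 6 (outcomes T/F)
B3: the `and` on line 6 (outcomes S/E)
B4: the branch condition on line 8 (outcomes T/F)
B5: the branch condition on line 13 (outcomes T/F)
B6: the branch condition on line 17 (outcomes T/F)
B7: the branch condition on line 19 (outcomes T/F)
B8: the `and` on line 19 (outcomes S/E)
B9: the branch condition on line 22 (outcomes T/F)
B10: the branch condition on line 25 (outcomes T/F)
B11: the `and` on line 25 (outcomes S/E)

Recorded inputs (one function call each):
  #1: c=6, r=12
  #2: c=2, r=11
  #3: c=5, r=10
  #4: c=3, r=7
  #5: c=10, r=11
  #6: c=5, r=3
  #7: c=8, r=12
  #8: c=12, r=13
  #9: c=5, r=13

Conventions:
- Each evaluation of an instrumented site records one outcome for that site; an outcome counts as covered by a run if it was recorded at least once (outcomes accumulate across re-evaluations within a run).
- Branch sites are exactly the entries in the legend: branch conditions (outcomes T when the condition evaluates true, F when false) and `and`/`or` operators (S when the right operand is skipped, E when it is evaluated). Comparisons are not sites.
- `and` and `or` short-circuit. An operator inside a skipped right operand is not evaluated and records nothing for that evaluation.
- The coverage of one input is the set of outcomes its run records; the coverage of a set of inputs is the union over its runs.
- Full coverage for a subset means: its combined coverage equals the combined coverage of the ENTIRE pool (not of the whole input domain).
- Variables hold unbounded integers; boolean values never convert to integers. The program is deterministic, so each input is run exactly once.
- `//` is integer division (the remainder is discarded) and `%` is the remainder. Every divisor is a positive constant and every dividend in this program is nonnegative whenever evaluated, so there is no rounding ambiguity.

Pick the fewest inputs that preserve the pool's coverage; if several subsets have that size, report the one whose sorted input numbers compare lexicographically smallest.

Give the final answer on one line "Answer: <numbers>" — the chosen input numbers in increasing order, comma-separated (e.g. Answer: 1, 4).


#1 (c=6, r=12) -> B1->T, B5->T, B6->F, B8->E, B7->F, B9->F, B11->E, B10->T; covered: B1=T, B5=T, B6=F, B7=F, B8=E, B9=F, B10=T, B11=E
#2 (c=2, r=11) -> B1->T, B5->T, B6->T, B9->F, B11->E, B10->F; covered: B1=T, B5=T, B6=T, B9=F, B10=F, B11=E
#3 (c=5, r=10) -> B1->T, B5->T, B6->F, B8->S, B7->F, B9->T; covered: B1=T, B5=T, B6=F, B7=F, B8=S, B9=T
#4 (c=3, r=7) -> B1->T, B5->T, B6->F, B8->S, B7->F, B9->T; covered: B1=T, B5=T, B6=F, B7=F, B8=S, B9=T
#5 (c=10, r=11) -> B1->T, B5->T, B6->F, B8->E, B7->T, B9->F, B11->S, B10->F; covered: B1=T, B5=T, B6=F, B7=T, B8=E, B9=F, B10=F, B11=S
#6 (c=5, r=3) -> B1->T, B5->T, B6->F, B8->S, B7->F, B9->T; covered: B1=T, B5=T, B6=F, B7=F, B8=S, B9=T
#7 (c=8, r=12) -> B1->T, B5->T, B6->F, B8->E, B7->F, B9->F, B11->E, B10->T; covered: B1=T, B5=T, B6=F, B7=F, B8=E, B9=F, B10=T, B11=E
#8 (c=12, r=13) -> B1->F, B3->E, B2->T, B4->T, B5->T, B6->F, B8->E, B7->T, B9->F, B11->S, B10->F; covered: B1=F, B2=T, B3=E, B4=T, B5=T, B6=F, B7=T, B8=E, B9=F, B10=F, B11=S
#9 (c=5, r=13) -> B1->T, B5->T, B6->F, B8->E, B7->F, B9->T; covered: B1=T, B5=T, B6=F, B7=F, B8=E, B9=T
pool-wide coverage (18 outcomes): B1=T, B1=F, B2=T, B3=E, B4=T, B5=T, B6=T, B6=F, B7=T, B7=F, B8=S, B8=E, B9=T, B9=F, B10=T, B10=F, B11=S, B11=E
every size-1 subset falls short of the 18 outcomes (best: 11/18)
every size-2 subset falls short of the 18 outcomes (best: 15/18)
every size-3 subset falls short of the 18 outcomes (best: 17/18)
the canonical winner is {1, 2, 3, 8}: size 4, full 18-outcome coverage, earliest index list among size-4 covers
Answer: 1, 2, 3, 8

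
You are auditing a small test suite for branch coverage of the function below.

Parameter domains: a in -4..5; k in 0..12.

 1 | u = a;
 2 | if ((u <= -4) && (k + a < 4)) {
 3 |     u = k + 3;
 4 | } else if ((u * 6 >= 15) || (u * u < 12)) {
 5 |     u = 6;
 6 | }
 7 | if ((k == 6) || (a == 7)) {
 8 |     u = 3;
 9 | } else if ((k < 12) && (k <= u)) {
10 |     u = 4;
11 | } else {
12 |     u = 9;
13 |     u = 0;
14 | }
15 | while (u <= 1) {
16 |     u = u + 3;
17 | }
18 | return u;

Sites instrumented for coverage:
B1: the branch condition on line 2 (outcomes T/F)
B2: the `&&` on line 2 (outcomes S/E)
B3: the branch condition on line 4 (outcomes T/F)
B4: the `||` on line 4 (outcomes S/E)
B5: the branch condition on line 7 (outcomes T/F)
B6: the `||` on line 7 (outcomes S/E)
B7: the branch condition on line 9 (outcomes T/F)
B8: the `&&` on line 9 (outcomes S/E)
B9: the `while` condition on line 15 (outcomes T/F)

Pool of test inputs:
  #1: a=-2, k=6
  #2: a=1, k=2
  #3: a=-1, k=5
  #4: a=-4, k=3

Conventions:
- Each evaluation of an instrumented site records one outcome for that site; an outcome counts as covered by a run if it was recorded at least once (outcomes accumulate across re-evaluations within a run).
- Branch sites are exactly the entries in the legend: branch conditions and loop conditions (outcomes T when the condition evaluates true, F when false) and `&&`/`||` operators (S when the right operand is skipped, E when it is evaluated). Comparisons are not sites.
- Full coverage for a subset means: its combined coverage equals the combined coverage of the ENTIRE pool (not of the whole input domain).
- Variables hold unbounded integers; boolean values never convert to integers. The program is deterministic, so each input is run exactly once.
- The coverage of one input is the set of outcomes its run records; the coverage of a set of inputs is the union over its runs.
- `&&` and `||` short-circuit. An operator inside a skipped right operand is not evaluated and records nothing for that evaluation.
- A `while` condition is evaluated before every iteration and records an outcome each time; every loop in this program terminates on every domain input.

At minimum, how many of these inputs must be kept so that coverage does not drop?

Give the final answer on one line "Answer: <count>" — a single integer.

#1 (a=-2, k=6) -> B2->S, B1->F, B4->E, B3->T, B6->S, B5->T, B9->F; covered: B1=F, B2=S, B3=T, B4=E, B5=T, B6=S, B9=F
#2 (a=1, k=2) -> B2->S, B1->F, B4->E, B3->T, B6->E, B5->F, B8->E, B7->T, B9->F; covered: B1=F, B2=S, B3=T, B4=E, B5=F, B6=E, B7=T, B8=E, B9=F
#3 (a=-1, k=5) -> B2->S, B1->F, B4->E, B3->T, B6->E, B5->F, B8->E, B7->T, B9->F; covered: B1=F, B2=S, B3=T, B4=E, B5=F, B6=E, B7=T, B8=E, B9=F
#4 (a=-4, k=3) -> B2->E, B1->T, B6->E, B5->F, B8->E, B7->T, B9->F; covered: B1=T, B2=E, B5=F, B6=E, B7=T, B8=E, B9=F
together the pool reaches 13 outcomes: B1=T, B1=F, B2=S, B2=E, B3=T, B4=E, B5=T, B5=F, B6=S, B6=E, B7=T, B8=E, B9=F
size 1 is not enough: best union over all size-1 subsets is 9/13
inputs {1, 4} (size 2) cover everything; no size-2 subset with a lexicographically smaller index list covers all 13

Answer: 2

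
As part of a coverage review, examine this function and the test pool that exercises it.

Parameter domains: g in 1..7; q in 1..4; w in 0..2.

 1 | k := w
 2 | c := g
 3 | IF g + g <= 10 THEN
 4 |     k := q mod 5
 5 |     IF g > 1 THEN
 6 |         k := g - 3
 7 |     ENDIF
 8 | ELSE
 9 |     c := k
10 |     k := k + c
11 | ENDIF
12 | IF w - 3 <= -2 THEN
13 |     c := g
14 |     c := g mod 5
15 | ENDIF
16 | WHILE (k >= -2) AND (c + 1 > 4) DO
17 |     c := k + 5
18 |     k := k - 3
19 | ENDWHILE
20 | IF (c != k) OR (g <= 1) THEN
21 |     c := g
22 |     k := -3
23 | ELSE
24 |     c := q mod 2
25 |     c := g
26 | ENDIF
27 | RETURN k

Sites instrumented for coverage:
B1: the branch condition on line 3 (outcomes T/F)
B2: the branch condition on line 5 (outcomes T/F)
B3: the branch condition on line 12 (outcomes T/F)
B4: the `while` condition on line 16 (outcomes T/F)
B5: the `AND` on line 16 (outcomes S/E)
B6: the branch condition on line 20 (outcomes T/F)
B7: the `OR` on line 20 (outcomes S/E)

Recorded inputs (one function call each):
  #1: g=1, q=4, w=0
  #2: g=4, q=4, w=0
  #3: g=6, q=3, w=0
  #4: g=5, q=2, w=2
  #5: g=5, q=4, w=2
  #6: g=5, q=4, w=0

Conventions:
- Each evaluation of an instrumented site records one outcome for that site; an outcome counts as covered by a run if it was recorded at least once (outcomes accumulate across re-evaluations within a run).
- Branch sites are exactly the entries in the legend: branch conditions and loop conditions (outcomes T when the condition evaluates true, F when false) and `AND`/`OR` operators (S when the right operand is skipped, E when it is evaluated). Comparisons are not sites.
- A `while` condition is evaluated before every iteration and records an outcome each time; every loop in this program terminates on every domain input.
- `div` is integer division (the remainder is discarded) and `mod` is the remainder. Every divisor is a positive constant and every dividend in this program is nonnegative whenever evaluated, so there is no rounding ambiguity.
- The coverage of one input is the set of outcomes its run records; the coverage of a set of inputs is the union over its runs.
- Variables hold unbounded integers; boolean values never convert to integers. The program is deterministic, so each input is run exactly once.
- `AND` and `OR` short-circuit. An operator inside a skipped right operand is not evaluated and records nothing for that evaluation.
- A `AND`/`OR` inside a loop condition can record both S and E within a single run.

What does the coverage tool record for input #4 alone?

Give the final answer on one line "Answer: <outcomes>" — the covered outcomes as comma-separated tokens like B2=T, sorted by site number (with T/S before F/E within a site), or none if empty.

Event log for input #4 (g=5, q=2, w=2):
  B1->T, B2->T, B3->F, B5->E, B4->T, B5->E, B4->T, B5->S, B4->F, B7->S
  B6->T
deduplicating events, the covered set is: B1=T, B2=T, B3=F, B4=T, B4=F, B5=S, B5=E, B6=T, B7=S

Answer: B1=T, B2=T, B3=F, B4=T, B4=F, B5=S, B5=E, B6=T, B7=S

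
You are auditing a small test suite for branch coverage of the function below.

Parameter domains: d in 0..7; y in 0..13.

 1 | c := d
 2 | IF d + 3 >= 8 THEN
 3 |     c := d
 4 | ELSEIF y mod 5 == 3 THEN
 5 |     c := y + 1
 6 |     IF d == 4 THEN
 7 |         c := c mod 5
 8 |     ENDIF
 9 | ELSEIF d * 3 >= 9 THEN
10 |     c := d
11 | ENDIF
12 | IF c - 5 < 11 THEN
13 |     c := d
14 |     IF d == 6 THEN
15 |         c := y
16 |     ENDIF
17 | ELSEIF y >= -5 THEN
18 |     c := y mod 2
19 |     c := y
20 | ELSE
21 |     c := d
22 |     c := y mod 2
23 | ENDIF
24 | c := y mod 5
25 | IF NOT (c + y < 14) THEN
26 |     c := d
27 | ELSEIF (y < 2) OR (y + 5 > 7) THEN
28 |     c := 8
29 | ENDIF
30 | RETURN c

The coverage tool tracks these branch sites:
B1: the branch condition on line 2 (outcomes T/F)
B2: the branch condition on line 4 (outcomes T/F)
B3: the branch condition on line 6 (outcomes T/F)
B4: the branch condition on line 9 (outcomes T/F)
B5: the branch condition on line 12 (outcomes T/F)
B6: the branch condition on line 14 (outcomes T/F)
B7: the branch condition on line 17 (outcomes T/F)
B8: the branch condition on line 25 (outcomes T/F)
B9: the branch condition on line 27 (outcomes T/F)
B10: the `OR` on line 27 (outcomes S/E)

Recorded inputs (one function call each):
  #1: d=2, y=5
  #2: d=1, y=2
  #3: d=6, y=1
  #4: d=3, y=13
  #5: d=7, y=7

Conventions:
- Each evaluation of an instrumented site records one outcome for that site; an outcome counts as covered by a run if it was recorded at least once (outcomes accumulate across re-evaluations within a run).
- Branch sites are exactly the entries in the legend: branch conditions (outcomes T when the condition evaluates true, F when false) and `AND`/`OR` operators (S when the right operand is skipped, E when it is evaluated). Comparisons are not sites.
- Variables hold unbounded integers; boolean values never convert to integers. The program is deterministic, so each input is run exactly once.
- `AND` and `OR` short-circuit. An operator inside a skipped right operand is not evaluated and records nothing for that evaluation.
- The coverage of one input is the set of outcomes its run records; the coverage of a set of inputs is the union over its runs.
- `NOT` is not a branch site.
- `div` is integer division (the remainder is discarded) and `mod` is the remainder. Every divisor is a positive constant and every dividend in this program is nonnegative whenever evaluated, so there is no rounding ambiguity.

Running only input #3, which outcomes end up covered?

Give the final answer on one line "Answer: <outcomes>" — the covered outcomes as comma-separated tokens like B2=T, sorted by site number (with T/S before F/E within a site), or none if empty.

Event log for input #3 (d=6, y=1):
  B1->T, B5->T, B6->T, B8->F, B10->S, B9->T
distinct outcomes covered: B1=T, B5=T, B6=T, B8=F, B9=T, B10=S

Answer: B1=T, B5=T, B6=T, B8=F, B9=T, B10=S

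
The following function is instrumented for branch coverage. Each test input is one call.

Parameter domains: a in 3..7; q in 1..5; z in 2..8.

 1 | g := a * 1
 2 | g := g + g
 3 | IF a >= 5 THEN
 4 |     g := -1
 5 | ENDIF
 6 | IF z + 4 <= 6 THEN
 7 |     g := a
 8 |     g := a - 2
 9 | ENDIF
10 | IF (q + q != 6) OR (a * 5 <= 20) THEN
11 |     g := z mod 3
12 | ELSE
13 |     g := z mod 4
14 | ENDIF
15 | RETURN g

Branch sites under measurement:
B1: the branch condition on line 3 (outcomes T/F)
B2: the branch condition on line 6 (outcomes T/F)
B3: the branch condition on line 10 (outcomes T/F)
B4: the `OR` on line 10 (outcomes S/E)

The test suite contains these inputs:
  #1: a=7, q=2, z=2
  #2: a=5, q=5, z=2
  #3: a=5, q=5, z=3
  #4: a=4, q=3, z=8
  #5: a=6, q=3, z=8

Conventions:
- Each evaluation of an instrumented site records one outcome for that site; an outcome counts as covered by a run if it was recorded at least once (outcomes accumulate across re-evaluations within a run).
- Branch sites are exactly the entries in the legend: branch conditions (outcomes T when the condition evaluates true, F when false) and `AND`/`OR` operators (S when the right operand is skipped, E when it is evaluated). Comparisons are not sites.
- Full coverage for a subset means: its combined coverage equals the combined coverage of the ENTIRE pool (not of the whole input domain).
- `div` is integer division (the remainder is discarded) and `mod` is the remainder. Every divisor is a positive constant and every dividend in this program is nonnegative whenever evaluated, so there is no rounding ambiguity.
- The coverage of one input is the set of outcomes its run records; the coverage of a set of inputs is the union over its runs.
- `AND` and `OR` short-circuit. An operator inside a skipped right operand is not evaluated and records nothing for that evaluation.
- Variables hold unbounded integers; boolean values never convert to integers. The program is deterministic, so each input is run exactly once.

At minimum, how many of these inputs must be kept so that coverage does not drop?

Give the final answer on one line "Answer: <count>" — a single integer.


run #1 (a=7, q=2, z=2) runs B1->T, B2->T, B4->S, B3->T; records B1=T, B2=T, B3=T, B4=S
run #2 (a=5, q=5, z=2) runs B1->T, B2->T, B4->S, B3->T; records B1=T, B2=T, B3=T, B4=S
run #3 (a=5, q=5, z=3) runs B1->T, B2->F, B4->S, B3->T; records B1=T, B2=F, B3=T, B4=S
run #4 (a=4, q=3, z=8) runs B1->F, B2->F, B4->E, B3->T; records B1=F, B2=F, B3=T, B4=E
run #5 (a=6, q=3, z=8) runs B1->T, B2->F, B4->E, B3->F; records B1=T, B2=F, B3=F, B4=E
together the pool reaches 8 outcomes: B1=T, B1=F, B2=T, B2=F, B3=T, B3=F, B4=S, B4=E
every size-1 subset falls short of the 8 outcomes (best: 4/8)
every size-2 subset falls short of the 8 outcomes (best: 7/8)
the canonical winner is {1, 4, 5}: size 3, full 8-outcome coverage, earliest index list among size-3 covers
Answer: 3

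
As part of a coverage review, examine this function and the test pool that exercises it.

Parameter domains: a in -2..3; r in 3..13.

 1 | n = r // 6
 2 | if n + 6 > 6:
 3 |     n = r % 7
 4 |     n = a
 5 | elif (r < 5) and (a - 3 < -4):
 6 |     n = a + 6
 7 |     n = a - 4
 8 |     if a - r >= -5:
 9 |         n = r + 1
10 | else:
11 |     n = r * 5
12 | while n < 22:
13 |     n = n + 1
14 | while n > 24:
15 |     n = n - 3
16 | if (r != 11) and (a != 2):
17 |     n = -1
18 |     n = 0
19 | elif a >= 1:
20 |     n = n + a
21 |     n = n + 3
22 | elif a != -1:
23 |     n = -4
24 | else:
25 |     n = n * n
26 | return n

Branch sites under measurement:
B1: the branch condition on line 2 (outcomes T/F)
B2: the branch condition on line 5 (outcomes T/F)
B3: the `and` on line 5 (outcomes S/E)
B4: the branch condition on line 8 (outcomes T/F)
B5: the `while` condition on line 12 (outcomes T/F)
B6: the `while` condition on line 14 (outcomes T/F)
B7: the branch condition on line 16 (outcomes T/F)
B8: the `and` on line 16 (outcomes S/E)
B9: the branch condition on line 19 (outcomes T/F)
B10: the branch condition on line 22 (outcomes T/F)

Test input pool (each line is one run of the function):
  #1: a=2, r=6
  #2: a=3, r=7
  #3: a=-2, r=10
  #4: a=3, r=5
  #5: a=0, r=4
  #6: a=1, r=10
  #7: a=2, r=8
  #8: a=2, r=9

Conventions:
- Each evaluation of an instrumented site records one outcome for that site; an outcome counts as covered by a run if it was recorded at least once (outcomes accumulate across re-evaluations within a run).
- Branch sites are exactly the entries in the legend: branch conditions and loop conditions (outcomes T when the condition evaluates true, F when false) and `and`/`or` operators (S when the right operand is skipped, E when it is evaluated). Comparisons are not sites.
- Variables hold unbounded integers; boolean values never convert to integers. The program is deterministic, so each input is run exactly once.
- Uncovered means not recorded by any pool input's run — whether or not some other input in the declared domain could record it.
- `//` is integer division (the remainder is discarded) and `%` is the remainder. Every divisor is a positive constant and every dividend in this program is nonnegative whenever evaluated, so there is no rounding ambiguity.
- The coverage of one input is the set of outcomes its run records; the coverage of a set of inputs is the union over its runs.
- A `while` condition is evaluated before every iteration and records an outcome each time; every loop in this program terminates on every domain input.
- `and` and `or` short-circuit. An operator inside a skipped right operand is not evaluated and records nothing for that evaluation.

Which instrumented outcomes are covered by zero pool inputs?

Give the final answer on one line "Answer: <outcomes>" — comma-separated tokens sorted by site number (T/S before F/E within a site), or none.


input #1 (a=2, r=6): events B1->T, B5->T, B5->T, B5->T, B5->T, B5->T, B5->T, B5->T, B5->T, B5->T, B5->T, B5->T, B5->T, B5->T, ...; covers B1=T, B5=T, B5=F, B6=F, B7=F, B8=E, B9=T
input #2 (a=3, r=7): events B1->T, B5->T, B5->T, B5->T, B5->T, B5->T, B5->T, B5->T, B5->T, B5->T, B5->T, B5->T, B5->T, B5->T, ...; covers B1=T, B5=T, B5=F, B6=F, B7=T, B8=E
input #3 (a=-2, r=10): events B1->T, B5->T, B5->T, B5->T, B5->T, B5->T, B5->T, B5->T, B5->T, B5->T, B5->T, B5->T, B5->T, B5->T, ...; covers B1=T, B5=T, B5=F, B6=F, B7=T, B8=E
input #4 (a=3, r=5): events B1->F, B3->S, B2->F, B5->F, B6->T, B6->F, B8->E, B7->T; covers B1=F, B2=F, B3=S, B5=F, B6=T, B6=F, B7=T, B8=E
input #5 (a=0, r=4): events B1->F, B3->E, B2->F, B5->T, B5->T, B5->F, B6->F, B8->E, B7->T; covers B1=F, B2=F, B3=E, B5=T, B5=F, B6=F, B7=T, B8=E
input #6 (a=1, r=10): events B1->T, B5->T, B5->T, B5->T, B5->T, B5->T, B5->T, B5->T, B5->T, B5->T, B5->T, B5->T, B5->T, B5->T, ...; covers B1=T, B5=T, B5=F, B6=F, B7=T, B8=E
input #7 (a=2, r=8): events B1->T, B5->T, B5->T, B5->T, B5->T, B5->T, B5->T, B5->T, B5->T, B5->T, B5->T, B5->T, B5->T, B5->T, ...; covers B1=T, B5=T, B5=F, B6=F, B7=F, B8=E, B9=T
input #8 (a=2, r=9): events B1->T, B5->T, B5->T, B5->T, B5->T, B5->T, B5->T, B5->T, B5->T, B5->T, B5->T, B5->T, B5->T, B5->T, ...; covers B1=T, B5=T, B5=F, B6=F, B7=F, B8=E, B9=T
union over the pool: B1=T, B1=F, B2=F, B3=S, B3=E, B5=T, B5=F, B6=T, B6=F, B7=T, B7=F, B8=E, B9=T
uncovered (7 of 20): B2=T, B4=T, B4=F, B8=S, B9=F, B10=T, B10=F
Answer: B2=T, B4=T, B4=F, B8=S, B9=F, B10=T, B10=F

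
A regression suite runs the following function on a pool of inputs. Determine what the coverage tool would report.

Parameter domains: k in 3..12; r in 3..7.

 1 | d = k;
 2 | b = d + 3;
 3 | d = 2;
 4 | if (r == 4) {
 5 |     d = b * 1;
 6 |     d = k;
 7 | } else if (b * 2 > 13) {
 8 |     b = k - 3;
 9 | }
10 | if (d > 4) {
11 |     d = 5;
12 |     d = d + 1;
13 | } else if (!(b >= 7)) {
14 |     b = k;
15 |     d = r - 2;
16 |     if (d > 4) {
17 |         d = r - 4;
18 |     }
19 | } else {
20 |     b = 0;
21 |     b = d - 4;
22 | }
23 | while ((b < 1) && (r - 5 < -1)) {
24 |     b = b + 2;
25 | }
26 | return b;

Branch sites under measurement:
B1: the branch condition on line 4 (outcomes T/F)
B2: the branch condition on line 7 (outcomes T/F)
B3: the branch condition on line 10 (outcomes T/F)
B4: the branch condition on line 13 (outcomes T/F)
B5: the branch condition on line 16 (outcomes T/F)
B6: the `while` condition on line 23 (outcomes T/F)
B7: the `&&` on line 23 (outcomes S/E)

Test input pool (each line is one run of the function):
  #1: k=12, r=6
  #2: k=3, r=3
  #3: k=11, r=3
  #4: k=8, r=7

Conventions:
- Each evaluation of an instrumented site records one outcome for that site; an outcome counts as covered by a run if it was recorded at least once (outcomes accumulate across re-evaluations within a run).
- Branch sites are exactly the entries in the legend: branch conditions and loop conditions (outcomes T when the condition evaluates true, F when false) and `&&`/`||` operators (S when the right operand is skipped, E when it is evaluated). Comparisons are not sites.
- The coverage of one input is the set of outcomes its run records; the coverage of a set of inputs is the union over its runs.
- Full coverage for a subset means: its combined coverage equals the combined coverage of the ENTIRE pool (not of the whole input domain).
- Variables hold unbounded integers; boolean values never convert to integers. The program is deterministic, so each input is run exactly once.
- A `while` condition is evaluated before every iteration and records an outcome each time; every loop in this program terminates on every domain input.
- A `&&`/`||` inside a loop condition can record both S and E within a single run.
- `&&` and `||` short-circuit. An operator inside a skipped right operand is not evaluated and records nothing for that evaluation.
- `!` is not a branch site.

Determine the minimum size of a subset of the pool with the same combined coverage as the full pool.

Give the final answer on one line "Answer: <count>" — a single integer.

#1 (k=12, r=6) -> covered: B1=F, B2=T, B3=F, B4=F, B6=F, B7=E
#2 (k=3, r=3) -> covered: B1=F, B2=F, B3=F, B4=T, B5=F, B6=F, B7=S
#3 (k=11, r=3) -> covered: B1=F, B2=T, B3=F, B4=F, B6=T, B6=F, B7=S, B7=E
#4 (k=8, r=7) -> covered: B1=F, B2=T, B3=F, B4=T, B5=T, B6=F, B7=S
pool-wide coverage (12 outcomes): B1=F, B2=T, B2=F, B3=F, B4=T, B4=F, B5=T, B5=F, B6=T, B6=F, B7=S, B7=E
size 1 is not enough: best union over all size-1 subsets is 8/12
size 2 is not enough: best union over all size-2 subsets is 11/12
size 3: inputs {2, 3, 4} cover all 12 outcomes, and no lexicographically smaller subset of this size does

Answer: 3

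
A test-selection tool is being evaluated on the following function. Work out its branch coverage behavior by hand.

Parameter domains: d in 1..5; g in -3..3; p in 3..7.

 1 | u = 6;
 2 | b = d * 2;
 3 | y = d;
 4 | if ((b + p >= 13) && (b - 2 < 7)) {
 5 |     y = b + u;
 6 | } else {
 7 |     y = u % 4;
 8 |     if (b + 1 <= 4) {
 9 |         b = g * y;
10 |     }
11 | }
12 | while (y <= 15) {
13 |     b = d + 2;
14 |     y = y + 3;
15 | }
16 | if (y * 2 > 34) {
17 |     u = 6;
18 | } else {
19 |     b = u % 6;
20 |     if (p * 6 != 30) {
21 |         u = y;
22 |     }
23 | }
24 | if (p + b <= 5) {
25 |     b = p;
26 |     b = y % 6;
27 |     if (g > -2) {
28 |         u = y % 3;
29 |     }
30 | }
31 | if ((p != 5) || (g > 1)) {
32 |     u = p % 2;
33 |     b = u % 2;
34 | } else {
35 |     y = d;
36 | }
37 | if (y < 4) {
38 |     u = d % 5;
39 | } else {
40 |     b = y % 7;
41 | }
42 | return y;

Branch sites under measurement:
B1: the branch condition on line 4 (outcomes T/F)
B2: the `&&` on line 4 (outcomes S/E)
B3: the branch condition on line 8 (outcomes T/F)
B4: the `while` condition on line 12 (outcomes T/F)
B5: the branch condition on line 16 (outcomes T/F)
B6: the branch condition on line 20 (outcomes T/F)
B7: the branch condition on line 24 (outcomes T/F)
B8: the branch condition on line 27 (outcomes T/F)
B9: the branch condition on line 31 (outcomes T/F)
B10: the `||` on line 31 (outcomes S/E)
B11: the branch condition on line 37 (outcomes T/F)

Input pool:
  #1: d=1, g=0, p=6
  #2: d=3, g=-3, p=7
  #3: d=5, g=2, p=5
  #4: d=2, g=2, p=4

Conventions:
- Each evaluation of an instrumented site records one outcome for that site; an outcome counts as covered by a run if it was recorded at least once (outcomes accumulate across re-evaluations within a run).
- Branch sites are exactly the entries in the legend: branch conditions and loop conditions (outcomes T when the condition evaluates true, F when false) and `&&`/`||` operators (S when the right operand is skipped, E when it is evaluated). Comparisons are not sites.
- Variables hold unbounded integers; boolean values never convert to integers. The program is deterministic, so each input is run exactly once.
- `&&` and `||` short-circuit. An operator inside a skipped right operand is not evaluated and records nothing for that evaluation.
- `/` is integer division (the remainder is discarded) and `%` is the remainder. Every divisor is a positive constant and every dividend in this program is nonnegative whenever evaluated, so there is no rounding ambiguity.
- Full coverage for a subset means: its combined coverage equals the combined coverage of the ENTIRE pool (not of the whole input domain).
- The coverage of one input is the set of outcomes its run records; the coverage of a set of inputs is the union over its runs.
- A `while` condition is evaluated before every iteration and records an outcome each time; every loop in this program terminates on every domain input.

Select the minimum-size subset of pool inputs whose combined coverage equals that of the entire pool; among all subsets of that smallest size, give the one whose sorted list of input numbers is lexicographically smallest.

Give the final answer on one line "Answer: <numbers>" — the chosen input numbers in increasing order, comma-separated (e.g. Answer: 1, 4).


test 1 (d=1, g=0, p=6) fires B2->S, B1->F, B3->T, B4->T, B4->T, B4->T, B4->T, B4->T, B4->F, B5->F, B6->T, B7->F, B10->S, B9->T, ...; hits B1=F, B2=S, B3=T, B4=T, B4=F, B5=F, B6=T, B7=F, B9=T, B10=S, B11=F
test 2 (d=3, g=-3, p=7) fires B2->E, B1->T, B4->T, B4->T, B4->F, B5->T, B7->F, B10->S, B9->T, B11->F; hits B1=T, B2=E, B4=T, B4=F, B5=T, B7=F, B9=T, B10=S, B11=F
test 3 (d=5, g=2, p=5) fires B2->E, B1->F, B3->F, B4->T, B4->T, B4->T, B4->T, B4->T, B4->F, B5->F, B6->F, B7->T, B8->T, B10->E, ...; hits B1=F, B2=E, B3=F, B4=T, B4=F, B5=F, B6=F, B7=T, B8=T, B9=T, B10=E, B11=F
test 4 (d=2, g=2, p=4) fires B2->S, B1->F, B3->F, B4->T, B4->T, B4->T, B4->T, B4->T, B4->F, B5->F, B6->T, B7->T, B8->T, B10->S, ...; hits B1=F, B2=S, B3=F, B4=T, B4=F, B5=F, B6=T, B7=T, B8=T, B9=T, B10=S, B11=F
together the pool reaches 19 outcomes: B1=T, B1=F, B2=S, B2=E, B3=T, B3=F, B4=T, B4=F, B5=T, B5=F, B6=T, B6=F, B7=T, B7=F, B8=T, B9=T, B10=S, B10=E, B11=F
checked all size-1 subsets: none covers 19 outcomes (max 12/19)
checked all size-2 subsets: none covers 19 outcomes (max 17/19)
the canonical winner is {1, 2, 3}: size 3, full 19-outcome coverage, earliest index list among size-3 covers
Answer: 1, 2, 3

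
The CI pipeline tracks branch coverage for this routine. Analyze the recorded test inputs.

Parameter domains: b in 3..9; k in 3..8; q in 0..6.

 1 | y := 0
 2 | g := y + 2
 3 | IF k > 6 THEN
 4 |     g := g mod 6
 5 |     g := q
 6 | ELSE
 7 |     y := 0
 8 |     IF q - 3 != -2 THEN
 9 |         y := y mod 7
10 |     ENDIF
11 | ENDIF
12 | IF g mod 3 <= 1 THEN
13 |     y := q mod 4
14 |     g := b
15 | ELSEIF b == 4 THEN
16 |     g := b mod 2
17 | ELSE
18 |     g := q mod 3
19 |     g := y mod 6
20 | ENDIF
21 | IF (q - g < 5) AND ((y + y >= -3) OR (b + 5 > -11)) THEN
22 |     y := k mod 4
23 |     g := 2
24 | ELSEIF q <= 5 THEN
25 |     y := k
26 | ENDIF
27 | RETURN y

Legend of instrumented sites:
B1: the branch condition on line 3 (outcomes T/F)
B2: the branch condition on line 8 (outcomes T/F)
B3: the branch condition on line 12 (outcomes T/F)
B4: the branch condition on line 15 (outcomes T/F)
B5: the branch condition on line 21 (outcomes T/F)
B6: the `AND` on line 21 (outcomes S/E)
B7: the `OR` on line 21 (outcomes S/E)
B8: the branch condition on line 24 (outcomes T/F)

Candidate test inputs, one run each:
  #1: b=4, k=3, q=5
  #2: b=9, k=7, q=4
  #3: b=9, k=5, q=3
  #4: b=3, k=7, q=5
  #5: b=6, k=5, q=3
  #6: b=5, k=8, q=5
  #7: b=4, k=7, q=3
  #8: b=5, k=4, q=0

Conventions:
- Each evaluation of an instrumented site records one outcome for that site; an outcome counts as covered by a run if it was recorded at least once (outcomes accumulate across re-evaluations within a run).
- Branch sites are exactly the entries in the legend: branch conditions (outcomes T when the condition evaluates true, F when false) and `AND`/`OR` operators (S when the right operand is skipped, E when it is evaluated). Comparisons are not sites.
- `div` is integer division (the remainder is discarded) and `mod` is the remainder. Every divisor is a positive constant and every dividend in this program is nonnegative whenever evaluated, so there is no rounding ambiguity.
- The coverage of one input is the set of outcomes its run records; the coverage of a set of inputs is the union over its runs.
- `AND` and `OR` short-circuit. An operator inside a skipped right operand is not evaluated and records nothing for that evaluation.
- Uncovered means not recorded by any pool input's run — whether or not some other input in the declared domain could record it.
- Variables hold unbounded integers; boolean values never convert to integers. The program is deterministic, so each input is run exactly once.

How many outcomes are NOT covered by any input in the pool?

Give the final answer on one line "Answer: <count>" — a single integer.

run #1 (b=4, k=3, q=5) runs B1->F, B2->T, B3->F, B4->T, B6->S, B5->F, B8->T; records B1=F, B2=T, B3=F, B4=T, B5=F, B6=S, B8=T
run #2 (b=9, k=7, q=4) runs B1->T, B3->T, B6->E, B7->S, B5->T; records B1=T, B3=T, B5=T, B6=E, B7=S
run #3 (b=9, k=5, q=3) runs B1->F, B2->T, B3->F, B4->F, B6->E, B7->S, B5->T; records B1=F, B2=T, B3=F, B4=F, B5=T, B6=E, B7=S
run #4 (b=3, k=7, q=5) runs B1->T, B3->F, B4->F, B6->S, B5->F, B8->T; records B1=T, B3=F, B4=F, B5=F, B6=S, B8=T
run #5 (b=6, k=5, q=3) runs B1->F, B2->T, B3->F, B4->F, B6->E, B7->S, B5->T; records B1=F, B2=T, B3=F, B4=F, B5=T, B6=E, B7=S
run #6 (b=5, k=8, q=5) runs B1->T, B3->F, B4->F, B6->S, B5->F, B8->T; records B1=T, B3=F, B4=F, B5=F, B6=S, B8=T
run #7 (b=4, k=7, q=3) runs B1->T, B3->T, B6->E, B7->S, B5->T; records B1=T, B3=T, B5=T, B6=E, B7=S
run #8 (b=5, k=4, q=0) runs B1->F, B2->T, B3->F, B4->F, B6->E, B7->S, B5->T; records B1=F, B2=T, B3=F, B4=F, B5=T, B6=E, B7=S
union over the pool: B1=T, B1=F, B2=T, B3=T, B3=F, B4=T, B4=F, B5=T, B5=F, B6=S, B6=E, B7=S, B8=T
uncovered (3 of 16): B2=F, B7=E, B8=F

Answer: 3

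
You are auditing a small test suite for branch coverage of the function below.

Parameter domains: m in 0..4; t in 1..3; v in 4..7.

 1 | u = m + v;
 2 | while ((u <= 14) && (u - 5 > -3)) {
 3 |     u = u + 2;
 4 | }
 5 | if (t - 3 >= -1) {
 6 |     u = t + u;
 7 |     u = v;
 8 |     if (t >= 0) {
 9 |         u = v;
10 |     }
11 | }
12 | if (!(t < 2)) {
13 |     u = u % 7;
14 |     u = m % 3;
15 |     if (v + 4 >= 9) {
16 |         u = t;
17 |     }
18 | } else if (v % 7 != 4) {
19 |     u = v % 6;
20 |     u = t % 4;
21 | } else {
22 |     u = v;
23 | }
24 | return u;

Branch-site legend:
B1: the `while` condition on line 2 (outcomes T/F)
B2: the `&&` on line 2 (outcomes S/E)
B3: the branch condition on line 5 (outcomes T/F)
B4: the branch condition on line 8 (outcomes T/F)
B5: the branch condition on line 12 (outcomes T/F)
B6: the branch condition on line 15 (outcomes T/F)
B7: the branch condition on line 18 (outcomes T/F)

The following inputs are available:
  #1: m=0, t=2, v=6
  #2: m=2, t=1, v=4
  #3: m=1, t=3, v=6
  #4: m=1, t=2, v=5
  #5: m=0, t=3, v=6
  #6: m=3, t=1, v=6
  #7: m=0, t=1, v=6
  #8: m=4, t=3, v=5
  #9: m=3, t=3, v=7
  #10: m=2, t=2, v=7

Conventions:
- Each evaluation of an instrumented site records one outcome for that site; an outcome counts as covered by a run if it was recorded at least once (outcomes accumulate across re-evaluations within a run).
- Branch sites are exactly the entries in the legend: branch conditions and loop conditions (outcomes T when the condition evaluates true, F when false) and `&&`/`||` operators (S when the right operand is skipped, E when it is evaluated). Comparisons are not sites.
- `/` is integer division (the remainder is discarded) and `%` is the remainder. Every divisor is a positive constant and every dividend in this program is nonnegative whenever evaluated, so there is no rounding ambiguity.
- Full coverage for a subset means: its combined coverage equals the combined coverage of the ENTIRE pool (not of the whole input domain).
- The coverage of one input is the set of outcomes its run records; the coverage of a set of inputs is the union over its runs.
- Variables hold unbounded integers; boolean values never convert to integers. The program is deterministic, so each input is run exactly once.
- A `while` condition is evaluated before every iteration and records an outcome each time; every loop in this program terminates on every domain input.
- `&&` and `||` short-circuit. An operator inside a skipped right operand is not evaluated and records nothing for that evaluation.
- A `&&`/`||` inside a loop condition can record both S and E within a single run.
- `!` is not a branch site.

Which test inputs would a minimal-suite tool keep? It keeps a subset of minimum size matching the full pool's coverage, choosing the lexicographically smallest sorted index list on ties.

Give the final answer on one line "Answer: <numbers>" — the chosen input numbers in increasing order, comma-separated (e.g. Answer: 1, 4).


input #1, m=0, t=2, v=6: events B2->E, B1->T, B2->E, B1->T, B2->E, B1->T, B2->E, B1->T, B2->E, B1->T, B2->S, B1->F, B3->T, B4->T, ...; outcomes B1=T, B1=F, B2=S, B2=E, B3=T, B4=T, B5=T, B6=T
input #2, m=2, t=1, v=4: events B2->E, B1->T, B2->E, B1->T, B2->E, B1->T, B2->E, B1->T, B2->E, B1->T, B2->S, B1->F, B3->F, B5->F, ...; outcomes B1=T, B1=F, B2=S, B2=E, B3=F, B5=F, B7=F
input #3, m=1, t=3, v=6: events B2->E, B1->T, B2->E, B1->T, B2->E, B1->T, B2->E, B1->T, B2->S, B1->F, B3->T, B4->T, B5->T, B6->T; outcomes B1=T, B1=F, B2=S, B2=E, B3=T, B4=T, B5=T, B6=T
input #4, m=1, t=2, v=5: events B2->E, B1->T, B2->E, B1->T, B2->E, B1->T, B2->E, B1->T, B2->E, B1->T, B2->S, B1->F, B3->T, B4->T, ...; outcomes B1=T, B1=F, B2=S, B2=E, B3=T, B4=T, B5=T, B6=T
input #5, m=0, t=3, v=6: events B2->E, B1->T, B2->E, B1->T, B2->E, B1->T, B2->E, B1->T, B2->E, B1->T, B2->S, B1->F, B3->T, B4->T, ...; outcomes B1=T, B1=F, B2=S, B2=E, B3=T, B4=T, B5=T, B6=T
input #6, m=3, t=1, v=6: events B2->E, B1->T, B2->E, B1->T, B2->E, B1->T, B2->S, B1->F, B3->F, B5->F, B7->T; outcomes B1=T, B1=F, B2=S, B2=E, B3=F, B5=F, B7=T
input #7, m=0, t=1, v=6: events B2->E, B1->T, B2->E, B1->T, B2->E, B1->T, B2->E, B1->T, B2->E, B1->T, B2->S, B1->F, B3->F, B5->F, ...; outcomes B1=T, B1=F, B2=S, B2=E, B3=F, B5=F, B7=T
input #8, m=4, t=3, v=5: events B2->E, B1->T, B2->E, B1->T, B2->E, B1->T, B2->S, B1->F, B3->T, B4->T, B5->T, B6->T; outcomes B1=T, B1=F, B2=S, B2=E, B3=T, B4=T, B5=T, B6=T
input #9, m=3, t=3, v=7: events B2->E, B1->T, B2->E, B1->T, B2->E, B1->T, B2->S, B1->F, B3->T, B4->T, B5->T, B6->T; outcomes B1=T, B1=F, B2=S, B2=E, B3=T, B4=T, B5=T, B6=T
input #10, m=2, t=2, v=7: events B2->E, B1->T, B2->E, B1->T, B2->E, B1->T, B2->S, B1->F, B3->T, B4->T, B5->T, B6->T; outcomes B1=T, B1=F, B2=S, B2=E, B3=T, B4=T, B5=T, B6=T
the full pool covers 12 outcomes: B1=T, B1=F, B2=S, B2=E, B3=T, B3=F, B4=T, B5=T, B5=F, B6=T, B7=T, B7=F
no size-1 subset reaches all 12 outcomes (best union: 8/12)
no size-2 subset reaches all 12 outcomes (best union: 11/12)
size 3: inputs {1, 2, 6} cover all 12 outcomes, and no lexicographically smaller subset of this size does
Answer: 1, 2, 6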